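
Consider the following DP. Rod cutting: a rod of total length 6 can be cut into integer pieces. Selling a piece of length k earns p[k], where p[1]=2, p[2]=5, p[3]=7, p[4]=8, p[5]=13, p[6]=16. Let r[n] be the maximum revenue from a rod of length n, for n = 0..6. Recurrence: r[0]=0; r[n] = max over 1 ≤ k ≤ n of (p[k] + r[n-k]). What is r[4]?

   n    0    1    2    3    4    5    6
r[n]    0    2    5    7   10   13   16

10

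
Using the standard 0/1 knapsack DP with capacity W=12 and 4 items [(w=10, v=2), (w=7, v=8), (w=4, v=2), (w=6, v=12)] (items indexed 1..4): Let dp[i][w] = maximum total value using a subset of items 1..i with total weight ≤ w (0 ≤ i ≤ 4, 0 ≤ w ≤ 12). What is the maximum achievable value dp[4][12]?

14

i\w   0   1   2   3   4   5   6   7   8   9  10  11  12
  0   0   0   0   0   0   0   0   0   0   0   0   0   0
  1   0   0   0   0   0   0   0   0   0   0   2   2   2
  2   0   0   0   0   0   0   0   8   8   8   8   8   8
  3   0   0   0   0   2   2   2   8   8   8   8  10  10
  4   0   0   0   0   2   2  12  12  12  12  14  14  14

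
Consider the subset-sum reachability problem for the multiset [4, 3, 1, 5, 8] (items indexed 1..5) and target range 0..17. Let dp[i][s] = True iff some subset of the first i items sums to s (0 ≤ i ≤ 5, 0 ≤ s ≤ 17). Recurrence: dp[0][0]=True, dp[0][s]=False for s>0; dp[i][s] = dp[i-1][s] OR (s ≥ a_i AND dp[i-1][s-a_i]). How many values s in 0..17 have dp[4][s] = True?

12

i\s   0   1   2   3   4   5   6   7   8   9  10  11  12  13  14  15  16  17
  0   T   F   F   F   F   F   F   F   F   F   F   F   F   F   F   F   F   F
  1   T   F   F   F   T   F   F   F   F   F   F   F   F   F   F   F   F   F
  2   T   F   F   T   T   F   F   T   F   F   F   F   F   F   F   F   F   F
  3   T   T   F   T   T   T   F   T   T   F   F   F   F   F   F   F   F   F
  4   T   T   F   T   T   T   T   T   T   T   T   F   T   T   F   F   F   F
  5   T   T   F   T   T   T   T   T   T   T   T   T   T   T   T   T   T   T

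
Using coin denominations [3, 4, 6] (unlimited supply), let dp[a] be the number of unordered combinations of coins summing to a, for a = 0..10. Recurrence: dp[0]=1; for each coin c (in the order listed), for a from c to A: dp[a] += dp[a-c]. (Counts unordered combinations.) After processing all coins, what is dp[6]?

2

after  coin     0     1     2     3     4     5     6     7     8     9    10
          3     1     0     0     1     0     0     1     0     0     1     0
          4     1     0     0     1     1     0     1     1     1     1     1
          6     1     0     0     1     1     0     2     1     1     2     2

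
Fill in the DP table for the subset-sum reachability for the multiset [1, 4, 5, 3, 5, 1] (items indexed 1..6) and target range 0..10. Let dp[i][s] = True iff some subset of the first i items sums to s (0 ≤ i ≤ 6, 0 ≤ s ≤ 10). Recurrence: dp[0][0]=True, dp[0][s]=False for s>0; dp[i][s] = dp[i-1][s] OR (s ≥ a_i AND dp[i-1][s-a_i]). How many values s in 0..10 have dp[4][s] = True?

10

i\s   0   1   2   3   4   5   6   7   8   9  10
  0   T   F   F   F   F   F   F   F   F   F   F
  1   T   T   F   F   F   F   F   F   F   F   F
  2   T   T   F   F   T   T   F   F   F   F   F
  3   T   T   F   F   T   T   T   F   F   T   T
  4   T   T   F   T   T   T   T   T   T   T   T
  5   T   T   F   T   T   T   T   T   T   T   T
  6   T   T   T   T   T   T   T   T   T   T   T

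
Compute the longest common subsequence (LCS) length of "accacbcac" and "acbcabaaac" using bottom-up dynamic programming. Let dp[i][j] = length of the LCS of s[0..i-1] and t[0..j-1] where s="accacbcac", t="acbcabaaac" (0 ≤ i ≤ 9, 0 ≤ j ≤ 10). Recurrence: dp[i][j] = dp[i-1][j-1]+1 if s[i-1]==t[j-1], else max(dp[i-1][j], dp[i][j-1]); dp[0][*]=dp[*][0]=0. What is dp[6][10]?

   ''  a  c  b  c  a  b  a  a  a  c
''  0  0  0  0  0  0  0  0  0  0  0
 a  0  1  1  1  1  1  1  1  1  1  1
 c  0  1  2  2  2  2  2  2  2  2  2
 c  0  1  2  2  3  3  3  3  3  3  3
 a  0  1  2  2  3  4  4  4  4  4  4
 c  0  1  2  2  3  4  4  4  4  4  5
 b  0  1  2  3  3  4  5  5  5  5  5
 c  0  1  2  3  4  4  5  5  5  5  6
 a  0  1  2  3  4  5  5  6  6  6  6
 c  0  1  2  3  4  5  5  6  6  6  7

5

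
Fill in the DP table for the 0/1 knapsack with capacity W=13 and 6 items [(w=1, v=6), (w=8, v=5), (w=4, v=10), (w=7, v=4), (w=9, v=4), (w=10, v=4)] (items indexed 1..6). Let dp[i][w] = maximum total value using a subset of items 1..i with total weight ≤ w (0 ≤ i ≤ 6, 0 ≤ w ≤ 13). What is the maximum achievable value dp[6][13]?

i\w   0   1   2   3   4   5   6   7   8   9  10  11  12  13
  0   0   0   0   0   0   0   0   0   0   0   0   0   0   0
  1   0   6   6   6   6   6   6   6   6   6   6   6   6   6
  2   0   6   6   6   6   6   6   6   6  11  11  11  11  11
  3   0   6   6   6  10  16  16  16  16  16  16  16  16  21
  4   0   6   6   6  10  16  16  16  16  16  16  16  20  21
  5   0   6   6   6  10  16  16  16  16  16  16  16  20  21
  6   0   6   6   6  10  16  16  16  16  16  16  16  20  21

21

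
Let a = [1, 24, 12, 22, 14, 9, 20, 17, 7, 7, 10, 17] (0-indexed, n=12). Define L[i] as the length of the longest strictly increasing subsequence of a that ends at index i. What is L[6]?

   i    0    1    2    3    4    5    6    7    8    9   10   11
a[i]    1   24   12   22   14    9   20   17    7    7   10   17
L[i]    1    2    2    3    3    2    4    4    2    2    3    4

4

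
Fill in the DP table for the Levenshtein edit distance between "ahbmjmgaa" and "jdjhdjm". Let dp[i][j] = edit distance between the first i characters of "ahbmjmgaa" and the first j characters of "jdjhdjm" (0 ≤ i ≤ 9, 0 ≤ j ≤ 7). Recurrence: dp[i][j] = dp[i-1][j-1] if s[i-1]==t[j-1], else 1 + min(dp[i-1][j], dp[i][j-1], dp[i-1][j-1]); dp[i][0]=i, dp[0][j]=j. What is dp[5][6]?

   ''  j  d  j  h  d  j  m
''  0  1  2  3  4  5  6  7
 a  1  1  2  3  4  5  6  7
 h  2  2  2  3  3  4  5  6
 b  3  3  3  3  4  4  5  6
 m  4  4  4  4  4  5  5  5
 j  5  4  5  4  5  5  5  6
 m  6  5  5  5  5  6  6  5
 g  7  6  6  6  6  6  7  6
 a  8  7  7  7  7  7  7  7
 a  9  8  8  8  8  8  8  8

5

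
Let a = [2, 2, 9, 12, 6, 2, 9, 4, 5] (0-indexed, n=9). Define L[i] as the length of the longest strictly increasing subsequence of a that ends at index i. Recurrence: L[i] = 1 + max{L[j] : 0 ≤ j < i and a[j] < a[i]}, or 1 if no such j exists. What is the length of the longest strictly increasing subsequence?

3

   i    0    1    2    3    4    5    6    7    8
a[i]    2    2    9   12    6    2    9    4    5
L[i]    1    1    2    3    2    1    3    2    3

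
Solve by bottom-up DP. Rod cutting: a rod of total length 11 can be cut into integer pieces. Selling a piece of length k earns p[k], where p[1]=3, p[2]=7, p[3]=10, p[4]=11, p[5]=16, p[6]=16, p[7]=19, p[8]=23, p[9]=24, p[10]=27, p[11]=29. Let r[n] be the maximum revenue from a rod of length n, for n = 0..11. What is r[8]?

28

   n    0    1    2    3    4    5    6    7    8    9   10   11
r[n]    0    3    7   10   14   17   21   24   28   31   35   38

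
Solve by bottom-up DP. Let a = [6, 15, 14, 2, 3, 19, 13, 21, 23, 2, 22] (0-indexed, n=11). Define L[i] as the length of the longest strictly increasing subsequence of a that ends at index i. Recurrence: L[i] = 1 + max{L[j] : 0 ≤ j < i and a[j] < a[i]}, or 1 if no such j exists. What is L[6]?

   i    0    1    2    3    4    5    6    7    8    9   10
a[i]    6   15   14    2    3   19   13   21   23    2   22
L[i]    1    2    2    1    2    3    3    4    5    1    5

3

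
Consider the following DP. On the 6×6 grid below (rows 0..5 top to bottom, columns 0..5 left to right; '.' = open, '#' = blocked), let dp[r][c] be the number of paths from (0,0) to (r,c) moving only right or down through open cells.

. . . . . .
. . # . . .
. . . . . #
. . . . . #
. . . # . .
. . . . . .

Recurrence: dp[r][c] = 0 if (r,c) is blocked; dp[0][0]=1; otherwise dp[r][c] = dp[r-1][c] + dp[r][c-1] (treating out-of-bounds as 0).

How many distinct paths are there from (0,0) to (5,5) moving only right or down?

r\c   0   1   2   3   4   5
  0   1   1   1   1   1   1
  1   1   2   0   1   2   3
  2   1   3   3   4   6   0
  3   1   4   7  11  17   0
  4   1   5  12   0  17  17
  5   1   6  18  18  35  52

52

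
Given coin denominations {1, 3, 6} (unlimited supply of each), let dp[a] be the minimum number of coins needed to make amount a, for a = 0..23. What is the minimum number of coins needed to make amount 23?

 a  0  1  2  3  4  5  6  7  8  9 10 11 12 13 14 15 16 17 18 19 20 21 22 23
dp  0  1  2  1  2  3  1  2  3  2  3  4  2  3  4  3  4  5  3  4  5  4  5  6

6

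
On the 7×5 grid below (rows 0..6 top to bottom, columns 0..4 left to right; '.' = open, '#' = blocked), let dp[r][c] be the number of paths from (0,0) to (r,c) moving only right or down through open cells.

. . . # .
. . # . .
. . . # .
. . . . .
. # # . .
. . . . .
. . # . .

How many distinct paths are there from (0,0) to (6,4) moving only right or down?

30

r\c   0   1   2   3   4
  0   1   1   1   0   0
  1   1   2   0   0   0
  2   1   3   3   0   0
  3   1   4   7   7   7
  4   1   0   0   7  14
  5   1   1   1   8  22
  6   1   2   0   8  30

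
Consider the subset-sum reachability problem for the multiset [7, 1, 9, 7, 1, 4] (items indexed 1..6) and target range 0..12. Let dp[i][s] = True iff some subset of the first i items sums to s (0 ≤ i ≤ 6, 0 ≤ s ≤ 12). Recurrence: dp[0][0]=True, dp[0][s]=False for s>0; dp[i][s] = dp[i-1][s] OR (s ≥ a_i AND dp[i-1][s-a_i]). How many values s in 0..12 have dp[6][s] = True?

i\s   0   1   2   3   4   5   6   7   8   9  10  11  12
  0   T   F   F   F   F   F   F   F   F   F   F   F   F
  1   T   F   F   F   F   F   F   T   F   F   F   F   F
  2   T   T   F   F   F   F   F   T   T   F   F   F   F
  3   T   T   F   F   F   F   F   T   T   T   T   F   F
  4   T   T   F   F   F   F   F   T   T   T   T   F   F
  5   T   T   T   F   F   F   F   T   T   T   T   T   F
  6   T   T   T   F   T   T   T   T   T   T   T   T   T

12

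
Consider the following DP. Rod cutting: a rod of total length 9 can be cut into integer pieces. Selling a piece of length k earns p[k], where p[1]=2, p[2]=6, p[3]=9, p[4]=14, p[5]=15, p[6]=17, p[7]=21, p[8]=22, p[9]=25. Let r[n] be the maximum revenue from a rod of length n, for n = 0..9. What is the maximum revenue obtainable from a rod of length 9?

   n    0    1    2    3    4    5    6    7    8    9
r[n]    0    2    6    9   14   16   20   23   28   30

30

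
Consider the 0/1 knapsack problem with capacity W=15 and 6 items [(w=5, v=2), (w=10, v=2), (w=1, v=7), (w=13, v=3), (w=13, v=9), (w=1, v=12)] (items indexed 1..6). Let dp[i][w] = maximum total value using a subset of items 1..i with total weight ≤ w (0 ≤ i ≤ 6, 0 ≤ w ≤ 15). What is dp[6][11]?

21

i\w   0   1   2   3   4   5   6   7   8   9  10  11  12  13  14  15
  0   0   0   0   0   0   0   0   0   0   0   0   0   0   0   0   0
  1   0   0   0   0   0   2   2   2   2   2   2   2   2   2   2   2
  2   0   0   0   0   0   2   2   2   2   2   2   2   2   2   2   4
  3   0   7   7   7   7   7   9   9   9   9   9   9   9   9   9   9
  4   0   7   7   7   7   7   9   9   9   9   9   9   9   9  10  10
  5   0   7   7   7   7   7   9   9   9   9   9   9   9   9  16  16
  6   0  12  19  19  19  19  19  21  21  21  21  21  21  21  21  28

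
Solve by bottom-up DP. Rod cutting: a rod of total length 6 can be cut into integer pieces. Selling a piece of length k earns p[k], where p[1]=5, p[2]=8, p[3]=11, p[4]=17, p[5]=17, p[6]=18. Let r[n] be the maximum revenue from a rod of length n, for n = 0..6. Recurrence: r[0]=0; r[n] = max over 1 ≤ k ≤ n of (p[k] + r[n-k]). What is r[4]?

   n    0    1    2    3    4    5    6
r[n]    0    5   10   15   20   25   30

20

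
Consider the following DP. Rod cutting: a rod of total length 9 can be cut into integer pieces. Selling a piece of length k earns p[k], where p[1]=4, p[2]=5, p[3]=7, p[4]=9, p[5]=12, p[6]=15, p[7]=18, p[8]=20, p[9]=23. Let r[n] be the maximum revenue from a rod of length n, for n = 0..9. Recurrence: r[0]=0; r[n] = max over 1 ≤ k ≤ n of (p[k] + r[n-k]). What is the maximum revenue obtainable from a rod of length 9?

36

   n    0    1    2    3    4    5    6    7    8    9
r[n]    0    4    8   12   16   20   24   28   32   36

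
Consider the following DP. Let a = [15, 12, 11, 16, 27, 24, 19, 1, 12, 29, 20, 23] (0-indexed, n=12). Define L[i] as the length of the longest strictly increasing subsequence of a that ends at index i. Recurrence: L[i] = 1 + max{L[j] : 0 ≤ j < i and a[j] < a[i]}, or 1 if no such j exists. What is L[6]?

   i    0    1    2    3    4    5    6    7    8    9   10   11
a[i]   15   12   11   16   27   24   19    1   12   29   20   23
L[i]    1    1    1    2    3    3    3    1    2    4    4    5

3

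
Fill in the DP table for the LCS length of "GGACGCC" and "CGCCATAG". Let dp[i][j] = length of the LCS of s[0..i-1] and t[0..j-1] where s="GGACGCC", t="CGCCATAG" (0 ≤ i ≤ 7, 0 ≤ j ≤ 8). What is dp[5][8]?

   ''  C  G  C  C  A  T  A  G
''  0  0  0  0  0  0  0  0  0
 G  0  0  1  1  1  1  1  1  1
 G  0  0  1  1  1  1  1  1  2
 A  0  0  1  1  1  2  2  2  2
 C  0  1  1  2  2  2  2  2  2
 G  0  1  2  2  2  2  2  2  3
 C  0  1  2  3  3  3  3  3  3
 C  0  1  2  3  4  4  4  4  4

3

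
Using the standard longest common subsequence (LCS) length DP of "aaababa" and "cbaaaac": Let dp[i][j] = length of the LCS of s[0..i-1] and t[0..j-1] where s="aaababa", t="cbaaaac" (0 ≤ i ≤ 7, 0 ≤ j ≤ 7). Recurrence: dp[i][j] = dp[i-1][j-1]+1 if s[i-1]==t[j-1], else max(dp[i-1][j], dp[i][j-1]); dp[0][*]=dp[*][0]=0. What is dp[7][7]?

4

   ''  c  b  a  a  a  a  c
''  0  0  0  0  0  0  0  0
 a  0  0  0  1  1  1  1  1
 a  0  0  0  1  2  2  2  2
 a  0  0  0  1  2  3  3  3
 b  0  0  1  1  2  3  3  3
 a  0  0  1  2  2  3  4  4
 b  0  0  1  2  2  3  4  4
 a  0  0  1  2  3  3  4  4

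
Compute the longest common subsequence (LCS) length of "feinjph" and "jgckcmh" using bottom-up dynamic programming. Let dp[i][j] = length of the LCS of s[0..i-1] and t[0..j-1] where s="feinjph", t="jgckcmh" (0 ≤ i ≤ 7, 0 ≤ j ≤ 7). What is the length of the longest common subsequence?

2

   ''  j  g  c  k  c  m  h
''  0  0  0  0  0  0  0  0
 f  0  0  0  0  0  0  0  0
 e  0  0  0  0  0  0  0  0
 i  0  0  0  0  0  0  0  0
 n  0  0  0  0  0  0  0  0
 j  0  1  1  1  1  1  1  1
 p  0  1  1  1  1  1  1  1
 h  0  1  1  1  1  1  1  2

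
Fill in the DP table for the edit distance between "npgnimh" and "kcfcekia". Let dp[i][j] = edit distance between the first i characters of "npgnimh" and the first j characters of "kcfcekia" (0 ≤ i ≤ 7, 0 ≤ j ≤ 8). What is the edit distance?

   ''  k  c  f  c  e  k  i  a
''  0  1  2  3  4  5  6  7  8
 n  1  1  2  3  4  5  6  7  8
 p  2  2  2  3  4  5  6  7  8
 g  3  3  3  3  4  5  6  7  8
 n  4  4  4  4  4  5  6  7  8
 i  5  5  5  5  5  5  6  6  7
 m  6  6  6  6  6  6  6  7  7
 h  7  7  7  7  7  7  7  7  8

8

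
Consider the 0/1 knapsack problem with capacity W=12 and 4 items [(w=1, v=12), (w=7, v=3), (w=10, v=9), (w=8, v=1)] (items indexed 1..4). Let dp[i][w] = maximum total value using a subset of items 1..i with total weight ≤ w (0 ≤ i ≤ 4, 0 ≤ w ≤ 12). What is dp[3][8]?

15

i\w   0   1   2   3   4   5   6   7   8   9  10  11  12
  0   0   0   0   0   0   0   0   0   0   0   0   0   0
  1   0  12  12  12  12  12  12  12  12  12  12  12  12
  2   0  12  12  12  12  12  12  12  15  15  15  15  15
  3   0  12  12  12  12  12  12  12  15  15  15  21  21
  4   0  12  12  12  12  12  12  12  15  15  15  21  21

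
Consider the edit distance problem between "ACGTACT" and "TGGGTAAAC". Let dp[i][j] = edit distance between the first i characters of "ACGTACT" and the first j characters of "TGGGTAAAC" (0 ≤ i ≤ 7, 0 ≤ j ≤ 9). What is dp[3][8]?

7

   ''  T  G  G  G  T  A  A  A  C
''  0  1  2  3  4  5  6  7  8  9
 A  1  1  2  3  4  5  5  6  7  8
 C  2  2  2  3  4  5  6  6  7  7
 G  3  3  2  2  3  4  5  6  7  8
 T  4  3  3  3  3  3  4  5  6  7
 A  5  4  4  4  4  4  3  4  5  6
 C  6  5  5  5  5  5  4  4  5  5
 T  7  6  6  6  6  5  5  5  5  6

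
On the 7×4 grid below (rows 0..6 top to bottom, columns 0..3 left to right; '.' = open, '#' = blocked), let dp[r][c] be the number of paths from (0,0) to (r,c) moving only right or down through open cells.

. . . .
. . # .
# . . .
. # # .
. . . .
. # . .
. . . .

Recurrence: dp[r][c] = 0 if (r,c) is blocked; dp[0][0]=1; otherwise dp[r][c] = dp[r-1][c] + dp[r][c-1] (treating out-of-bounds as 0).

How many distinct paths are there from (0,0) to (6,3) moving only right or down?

r\c   0   1   2   3
  0   1   1   1   1
  1   1   2   0   1
  2   0   2   2   3
  3   0   0   0   3
  4   0   0   0   3
  5   0   0   0   3
  6   0   0   0   3

3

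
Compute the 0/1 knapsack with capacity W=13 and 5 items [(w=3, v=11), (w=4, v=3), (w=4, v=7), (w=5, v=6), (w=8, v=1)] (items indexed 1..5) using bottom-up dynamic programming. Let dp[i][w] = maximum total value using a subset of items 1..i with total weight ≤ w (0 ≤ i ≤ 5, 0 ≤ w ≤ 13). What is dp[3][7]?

18

i\w   0   1   2   3   4   5   6   7   8   9  10  11  12  13
  0   0   0   0   0   0   0   0   0   0   0   0   0   0   0
  1   0   0   0  11  11  11  11  11  11  11  11  11  11  11
  2   0   0   0  11  11  11  11  14  14  14  14  14  14  14
  3   0   0   0  11  11  11  11  18  18  18  18  21  21  21
  4   0   0   0  11  11  11  11  18  18  18  18  21  24  24
  5   0   0   0  11  11  11  11  18  18  18  18  21  24  24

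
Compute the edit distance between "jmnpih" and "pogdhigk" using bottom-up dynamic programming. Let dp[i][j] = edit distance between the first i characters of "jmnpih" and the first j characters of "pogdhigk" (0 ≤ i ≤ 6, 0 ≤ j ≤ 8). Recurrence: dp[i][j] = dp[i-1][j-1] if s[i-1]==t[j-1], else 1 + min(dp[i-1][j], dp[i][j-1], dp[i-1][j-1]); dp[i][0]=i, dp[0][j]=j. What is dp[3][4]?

4

   ''  p  o  g  d  h  i  g  k
''  0  1  2  3  4  5  6  7  8
 j  1  1  2  3  4  5  6  7  8
 m  2  2  2  3  4  5  6  7  8
 n  3  3  3  3  4  5  6  7  8
 p  4  3  4  4  4  5  6  7  8
 i  5  4  4  5  5  5  5  6  7
 h  6  5  5  5  6  5  6  6  7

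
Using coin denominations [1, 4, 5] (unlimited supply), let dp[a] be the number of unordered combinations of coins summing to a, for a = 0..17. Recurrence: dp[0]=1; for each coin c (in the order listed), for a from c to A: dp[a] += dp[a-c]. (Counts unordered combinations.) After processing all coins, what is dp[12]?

after  coin     0     1     2     3     4     5     6     7     8     9    10    11    12    13    14    15    16    17
          1     1     1     1     1     1     1     1     1     1     1     1     1     1     1     1     1     1     1
          4     1     1     1     1     2     2     2     2     3     3     3     3     4     4     4     4     5     5
          5     1     1     1     1     2     3     3     3     4     5     6     6     7     8     9    10    11    12

7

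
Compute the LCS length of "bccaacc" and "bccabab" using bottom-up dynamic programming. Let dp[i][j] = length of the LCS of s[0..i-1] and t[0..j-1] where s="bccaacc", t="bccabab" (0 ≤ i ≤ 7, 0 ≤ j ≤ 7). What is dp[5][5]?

   ''  b  c  c  a  b  a  b
''  0  0  0  0  0  0  0  0
 b  0  1  1  1  1  1  1  1
 c  0  1  2  2  2  2  2  2
 c  0  1  2  3  3  3  3  3
 a  0  1  2  3  4  4  4  4
 a  0  1  2  3  4  4  5  5
 c  0  1  2  3  4  4  5  5
 c  0  1  2  3  4  4  5  5

4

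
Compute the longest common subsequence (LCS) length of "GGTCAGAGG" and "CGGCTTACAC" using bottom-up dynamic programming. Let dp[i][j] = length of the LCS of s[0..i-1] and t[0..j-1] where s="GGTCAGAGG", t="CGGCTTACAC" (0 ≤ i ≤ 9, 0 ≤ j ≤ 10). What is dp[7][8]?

   ''  C  G  G  C  T  T  A  C  A  C
''  0  0  0  0  0  0  0  0  0  0  0
 G  0  0  1  1  1  1  1  1  1  1  1
 G  0  0  1  2  2  2  2  2  2  2  2
 T  0  0  1  2  2  3  3  3  3  3  3
 C  0  1  1  2  3  3  3  3  4  4  4
 A  0  1  1  2  3  3  3  4  4  5  5
 G  0  1  2  2  3  3  3  4  4  5  5
 A  0  1  2  2  3  3  3  4  4  5  5
 G  0  1  2  3  3  3  3  4  4  5  5
 G  0  1  2  3  3  3  3  4  4  5  5

4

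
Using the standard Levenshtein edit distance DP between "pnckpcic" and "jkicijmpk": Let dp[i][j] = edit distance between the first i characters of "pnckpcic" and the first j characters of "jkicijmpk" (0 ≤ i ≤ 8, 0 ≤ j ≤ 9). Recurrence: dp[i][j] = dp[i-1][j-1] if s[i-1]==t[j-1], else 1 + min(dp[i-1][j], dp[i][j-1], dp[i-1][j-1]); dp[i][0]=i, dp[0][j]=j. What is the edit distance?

8

   ''  j  k  i  c  i  j  m  p  k
''  0  1  2  3  4  5  6  7  8  9
 p  1  1  2  3  4  5  6  7  7  8
 n  2  2  2  3  4  5  6  7  8  8
 c  3  3  3  3  3  4  5  6  7  8
 k  4  4  3  4  4  4  5  6  7  7
 p  5  5  4  4  5  5  5  6  6  7
 c  6  6  5  5  4  5  6  6  7  7
 i  7  7  6  5  5  4  5  6  7  8
 c  8  8  7  6  5  5  5  6  7  8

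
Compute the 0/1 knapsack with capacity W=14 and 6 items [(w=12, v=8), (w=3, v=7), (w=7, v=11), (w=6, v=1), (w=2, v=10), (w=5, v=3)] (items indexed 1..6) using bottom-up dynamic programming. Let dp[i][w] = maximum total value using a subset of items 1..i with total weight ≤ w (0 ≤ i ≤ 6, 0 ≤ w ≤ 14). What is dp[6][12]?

28

i\w   0   1   2   3   4   5   6   7   8   9  10  11  12  13  14
  0   0   0   0   0   0   0   0   0   0   0   0   0   0   0   0
  1   0   0   0   0   0   0   0   0   0   0   0   0   8   8   8
  2   0   0   0   7   7   7   7   7   7   7   7   7   8   8   8
  3   0   0   0   7   7   7   7  11  11  11  18  18  18  18  18
  4   0   0   0   7   7   7   7  11  11  11  18  18  18  18  18
  5   0   0  10  10  10  17  17  17  17  21  21  21  28  28  28
  6   0   0  10  10  10  17  17  17  17  21  21  21  28  28  28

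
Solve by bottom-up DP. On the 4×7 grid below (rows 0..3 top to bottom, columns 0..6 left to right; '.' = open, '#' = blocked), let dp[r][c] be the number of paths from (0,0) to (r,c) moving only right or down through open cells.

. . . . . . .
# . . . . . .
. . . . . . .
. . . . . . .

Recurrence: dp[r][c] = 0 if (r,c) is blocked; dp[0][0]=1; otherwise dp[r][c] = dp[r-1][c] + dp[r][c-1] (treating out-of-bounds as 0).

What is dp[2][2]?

r\c   0   1   2   3   4   5   6
  0   1   1   1   1   1   1   1
  1   0   1   2   3   4   5   6
  2   0   1   3   6  10  15  21
  3   0   1   4  10  20  35  56

3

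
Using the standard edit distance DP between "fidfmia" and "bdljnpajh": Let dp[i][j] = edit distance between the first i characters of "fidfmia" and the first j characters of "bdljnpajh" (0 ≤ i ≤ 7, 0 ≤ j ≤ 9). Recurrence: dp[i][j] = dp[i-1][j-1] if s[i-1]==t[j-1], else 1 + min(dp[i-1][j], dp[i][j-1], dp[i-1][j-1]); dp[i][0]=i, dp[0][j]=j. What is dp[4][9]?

9

   ''  b  d  l  j  n  p  a  j  h
''  0  1  2  3  4  5  6  7  8  9
 f  1  1  2  3  4  5  6  7  8  9
 i  2  2  2  3  4  5  6  7  8  9
 d  3  3  2  3  4  5  6  7  8  9
 f  4  4  3  3  4  5  6  7  8  9
 m  5  5  4  4  4  5  6  7  8  9
 i  6  6  5  5  5  5  6  7  8  9
 a  7  7  6  6  6  6  6  6  7  8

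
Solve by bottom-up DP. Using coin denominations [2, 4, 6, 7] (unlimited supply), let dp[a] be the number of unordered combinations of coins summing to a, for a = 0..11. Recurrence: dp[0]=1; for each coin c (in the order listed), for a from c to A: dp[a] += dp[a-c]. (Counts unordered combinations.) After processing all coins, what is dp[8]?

after  coin     0     1     2     3     4     5     6     7     8     9    10    11
          2     1     0     1     0     1     0     1     0     1     0     1     0
          4     1     0     1     0     2     0     2     0     3     0     3     0
          6     1     0     1     0     2     0     3     0     4     0     5     0
          7     1     0     1     0     2     0     3     1     4     1     5     2

4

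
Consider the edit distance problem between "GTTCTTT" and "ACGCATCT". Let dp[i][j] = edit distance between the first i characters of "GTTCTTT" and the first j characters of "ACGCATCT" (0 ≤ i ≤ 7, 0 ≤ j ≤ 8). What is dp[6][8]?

   ''  A  C  G  C  A  T  C  T
''  0  1  2  3  4  5  6  7  8
 G  1  1  2  2  3  4  5  6  7
 T  2  2  2  3  3  4  4  5  6
 T  3  3  3  3  4  4  4  5  5
 C  4  4  3  4  3  4  5  4  5
 T  5  5  4  4  4  4  4  5  4
 T  6  6  5  5  5  5  4  5  5
 T  7  7  6  6  6  6  5  5  5

5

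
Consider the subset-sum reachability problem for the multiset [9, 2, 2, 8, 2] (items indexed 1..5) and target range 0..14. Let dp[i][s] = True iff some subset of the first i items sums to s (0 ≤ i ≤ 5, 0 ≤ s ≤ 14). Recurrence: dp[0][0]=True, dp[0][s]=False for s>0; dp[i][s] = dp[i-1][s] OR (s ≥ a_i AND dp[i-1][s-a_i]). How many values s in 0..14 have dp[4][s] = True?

i\s   0   1   2   3   4   5   6   7   8   9  10  11  12  13  14
  0   T   F   F   F   F   F   F   F   F   F   F   F   F   F   F
  1   T   F   F   F   F   F   F   F   F   T   F   F   F   F   F
  2   T   F   T   F   F   F   F   F   F   T   F   T   F   F   F
  3   T   F   T   F   T   F   F   F   F   T   F   T   F   T   F
  4   T   F   T   F   T   F   F   F   T   T   T   T   T   T   F
  5   T   F   T   F   T   F   T   F   T   T   T   T   T   T   T

9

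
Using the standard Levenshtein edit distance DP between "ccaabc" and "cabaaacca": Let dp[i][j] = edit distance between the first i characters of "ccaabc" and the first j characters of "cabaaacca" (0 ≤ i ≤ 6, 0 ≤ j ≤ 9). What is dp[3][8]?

   ''  c  a  b  a  a  a  c  c  a
''  0  1  2  3  4  5  6  7  8  9
 c  1  0  1  2  3  4  5  6  7  8
 c  2  1  1  2  3  4  5  5  6  7
 a  3  2  1  2  2  3  4  5  6  6
 a  4  3  2  2  2  2  3  4  5  6
 b  5  4  3  2  3  3  3  4  5  6
 c  6  5  4  3  3  4  4  3  4  5

6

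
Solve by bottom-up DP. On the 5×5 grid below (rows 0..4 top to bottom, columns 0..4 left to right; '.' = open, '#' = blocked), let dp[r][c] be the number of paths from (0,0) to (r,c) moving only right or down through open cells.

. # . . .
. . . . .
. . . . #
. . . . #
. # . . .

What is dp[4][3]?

r\c   0   1   2   3   4
  0   1   0   0   0   0
  1   1   1   1   1   1
  2   1   2   3   4   0
  3   1   3   6  10   0
  4   1   0   6  16  16

16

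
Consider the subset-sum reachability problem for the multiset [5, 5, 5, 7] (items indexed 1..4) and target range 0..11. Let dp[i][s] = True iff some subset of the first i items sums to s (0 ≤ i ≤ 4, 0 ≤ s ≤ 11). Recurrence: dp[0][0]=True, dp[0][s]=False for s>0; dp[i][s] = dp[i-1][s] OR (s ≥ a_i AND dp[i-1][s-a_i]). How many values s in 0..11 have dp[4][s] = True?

i\s   0   1   2   3   4   5   6   7   8   9  10  11
  0   T   F   F   F   F   F   F   F   F   F   F   F
  1   T   F   F   F   F   T   F   F   F   F   F   F
  2   T   F   F   F   F   T   F   F   F   F   T   F
  3   T   F   F   F   F   T   F   F   F   F   T   F
  4   T   F   F   F   F   T   F   T   F   F   T   F

4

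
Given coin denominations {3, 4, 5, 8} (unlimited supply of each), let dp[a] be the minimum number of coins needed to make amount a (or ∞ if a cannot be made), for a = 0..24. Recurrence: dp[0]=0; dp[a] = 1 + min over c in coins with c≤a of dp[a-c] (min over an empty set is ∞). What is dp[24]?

3

 a  0  1  2  3  4  5  6  7  8  9 10 11 12 13 14 15 16 17 18 19 20 21 22 23 24
dp  0  -  -  1  1  1  2  2  1  2  2  2  2  2  3  3  2  3  3  3  3  3  4  4  3
(- denotes ∞ / unreachable)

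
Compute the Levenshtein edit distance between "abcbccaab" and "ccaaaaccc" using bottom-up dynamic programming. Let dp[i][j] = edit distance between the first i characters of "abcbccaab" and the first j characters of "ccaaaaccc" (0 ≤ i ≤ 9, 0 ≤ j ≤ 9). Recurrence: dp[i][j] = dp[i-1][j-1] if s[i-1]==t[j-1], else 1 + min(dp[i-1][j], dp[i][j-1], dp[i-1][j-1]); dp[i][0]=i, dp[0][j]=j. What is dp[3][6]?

5

   ''  c  c  a  a  a  a  c  c  c
''  0  1  2  3  4  5  6  7  8  9
 a  1  1  2  2  3  4  5  6  7  8
 b  2  2  2  3  3  4  5  6  7  8
 c  3  2  2  3  4  4  5  5  6  7
 b  4  3  3  3  4  5  5  6  6  7
 c  5  4  3  4  4  5  6  5  6  6
 c  6  5  4  4  5  5  6  6  5  6
 a  7  6  5  4  4  5  5  6  6  6
 a  8  7  6  5  4  4  5  6  7  7
 b  9  8  7  6  5  5  5  6  7  8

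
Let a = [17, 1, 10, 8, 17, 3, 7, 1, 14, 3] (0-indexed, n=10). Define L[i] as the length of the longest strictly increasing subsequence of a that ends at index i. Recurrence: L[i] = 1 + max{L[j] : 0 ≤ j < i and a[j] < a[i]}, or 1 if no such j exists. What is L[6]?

   i    0    1    2    3    4    5    6    7    8    9
a[i]   17    1   10    8   17    3    7    1   14    3
L[i]    1    1    2    2    3    2    3    1    4    2

3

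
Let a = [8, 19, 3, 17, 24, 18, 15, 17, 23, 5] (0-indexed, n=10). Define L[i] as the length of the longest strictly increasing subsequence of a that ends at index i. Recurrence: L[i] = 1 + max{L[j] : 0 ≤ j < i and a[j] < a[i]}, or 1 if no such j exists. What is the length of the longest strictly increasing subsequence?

   i    0    1    2    3    4    5    6    7    8    9
a[i]    8   19    3   17   24   18   15   17   23    5
L[i]    1    2    1    2    3    3    2    3    4    2

4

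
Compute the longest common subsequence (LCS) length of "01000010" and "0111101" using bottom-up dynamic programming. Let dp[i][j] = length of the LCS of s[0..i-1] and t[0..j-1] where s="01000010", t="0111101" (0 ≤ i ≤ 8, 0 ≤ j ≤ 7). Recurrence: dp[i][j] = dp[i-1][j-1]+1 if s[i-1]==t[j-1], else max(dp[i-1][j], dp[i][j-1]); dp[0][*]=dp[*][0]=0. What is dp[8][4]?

   ''  0  1  1  1  1  0  1
''  0  0  0  0  0  0  0  0
 0  0  1  1  1  1  1  1  1
 1  0  1  2  2  2  2  2  2
 0  0  1  2  2  2  2  3  3
 0  0  1  2  2  2  2  3  3
 0  0  1  2  2  2  2  3  3
 0  0  1  2  2  2  2  3  3
 1  0  1  2  3  3  3  3  4
 0  0  1  2  3  3  3  4  4

3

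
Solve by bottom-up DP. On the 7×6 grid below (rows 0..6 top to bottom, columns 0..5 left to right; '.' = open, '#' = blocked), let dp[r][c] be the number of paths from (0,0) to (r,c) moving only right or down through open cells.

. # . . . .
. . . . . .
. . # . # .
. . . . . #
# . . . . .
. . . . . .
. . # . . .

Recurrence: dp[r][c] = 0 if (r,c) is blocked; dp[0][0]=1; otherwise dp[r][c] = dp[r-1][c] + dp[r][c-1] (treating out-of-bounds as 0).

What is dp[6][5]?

r\c   0   1   2   3   4   5
  0   1   0   0   0   0   0
  1   1   1   1   1   1   1
  2   1   2   0   1   0   1
  3   1   3   3   4   4   0
  4   0   3   6  10  14  14
  5   0   3   9  19  33  47
  6   0   3   0  19  52  99

99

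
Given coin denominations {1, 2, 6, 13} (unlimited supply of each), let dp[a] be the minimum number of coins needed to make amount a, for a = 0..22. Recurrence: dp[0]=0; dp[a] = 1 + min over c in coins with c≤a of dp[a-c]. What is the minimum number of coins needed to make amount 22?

 a  0  1  2  3  4  5  6  7  8  9 10 11 12 13 14 15 16 17 18 19 20 21 22
dp  0  1  1  2  2  3  1  2  2  3  3  4  2  1  2  2  3  3  3  2  3  3  4

4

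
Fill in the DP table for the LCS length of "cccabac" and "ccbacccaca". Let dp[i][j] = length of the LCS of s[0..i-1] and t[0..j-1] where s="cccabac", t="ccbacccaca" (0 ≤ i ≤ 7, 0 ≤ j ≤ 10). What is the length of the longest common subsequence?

5

   ''  c  c  b  a  c  c  c  a  c  a
''  0  0  0  0  0  0  0  0  0  0  0
 c  0  1  1  1  1  1  1  1  1  1  1
 c  0  1  2  2  2  2  2  2  2  2  2
 c  0  1  2  2  2  3  3  3  3  3  3
 a  0  1  2  2  3  3  3  3  4  4  4
 b  0  1  2  3  3  3  3  3  4  4  4
 a  0  1  2  3  4  4  4  4  4  4  5
 c  0  1  2  3  4  5  5  5  5  5  5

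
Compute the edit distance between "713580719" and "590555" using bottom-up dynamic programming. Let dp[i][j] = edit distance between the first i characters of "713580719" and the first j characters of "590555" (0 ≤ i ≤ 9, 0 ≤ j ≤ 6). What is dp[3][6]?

   ''  5  9  0  5  5  5
''  0  1  2  3  4  5  6
 7  1  1  2  3  4  5  6
 1  2  2  2  3  4  5  6
 3  3  3  3  3  4  5  6
 5  4  3  4  4  3  4  5
 8  5  4  4  5  4  4  5
 0  6  5  5  4  5  5  5
 7  7  6  6  5  5  6  6
 1  8  7  7  6  6  6  7
 9  9  8  7  7  7  7  7

6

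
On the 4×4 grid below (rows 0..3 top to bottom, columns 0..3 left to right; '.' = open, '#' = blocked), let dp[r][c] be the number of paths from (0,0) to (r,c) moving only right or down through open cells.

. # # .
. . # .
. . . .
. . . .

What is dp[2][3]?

2

r\c   0   1   2   3
  0   1   0   0   0
  1   1   1   0   0
  2   1   2   2   2
  3   1   3   5   7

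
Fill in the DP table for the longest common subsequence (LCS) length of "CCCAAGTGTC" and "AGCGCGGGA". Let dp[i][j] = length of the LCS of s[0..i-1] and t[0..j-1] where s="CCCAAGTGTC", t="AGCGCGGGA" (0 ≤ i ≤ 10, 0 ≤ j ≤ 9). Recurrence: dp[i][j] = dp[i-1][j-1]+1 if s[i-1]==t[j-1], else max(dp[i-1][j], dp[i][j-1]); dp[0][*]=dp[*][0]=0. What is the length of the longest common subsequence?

4

   ''  A  G  C  G  C  G  G  G  A
''  0  0  0  0  0  0  0  0  0  0
 C  0  0  0  1  1  1  1  1  1  1
 C  0  0  0  1  1  2  2  2  2  2
 C  0  0  0  1  1  2  2  2  2  2
 A  0  1  1  1  1  2  2  2  2  3
 A  0  1  1  1  1  2  2  2  2  3
 G  0  1  2  2  2  2  3  3  3  3
 T  0  1  2  2  2  2  3  3  3  3
 G  0  1  2  2  3  3  3  4  4  4
 T  0  1  2  2  3  3  3  4  4  4
 C  0  1  2  3  3  4  4  4  4  4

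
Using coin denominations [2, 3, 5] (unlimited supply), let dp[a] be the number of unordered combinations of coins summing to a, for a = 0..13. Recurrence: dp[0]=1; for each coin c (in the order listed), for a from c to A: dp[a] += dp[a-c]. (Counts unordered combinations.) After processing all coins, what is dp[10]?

after  coin     0     1     2     3     4     5     6     7     8     9    10    11    12    13
          2     1     0     1     0     1     0     1     0     1     0     1     0     1     0
          3     1     0     1     1     1     1     2     1     2     2     2     2     3     2
          5     1     0     1     1     1     2     2     2     3     3     4     4     5     5

4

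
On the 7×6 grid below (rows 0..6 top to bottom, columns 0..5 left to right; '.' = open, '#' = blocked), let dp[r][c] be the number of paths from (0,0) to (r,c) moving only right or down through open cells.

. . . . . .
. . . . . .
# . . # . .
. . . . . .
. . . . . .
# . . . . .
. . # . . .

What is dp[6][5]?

188

r\c   0   1   2   3   4   5
  0   1   1   1   1   1   1
  1   1   2   3   4   5   6
  2   0   2   5   0   5  11
  3   0   2   7   7  12  23
  4   0   2   9  16  28  51
  5   0   2  11  27  55 106
  6   0   2   0  27  82 188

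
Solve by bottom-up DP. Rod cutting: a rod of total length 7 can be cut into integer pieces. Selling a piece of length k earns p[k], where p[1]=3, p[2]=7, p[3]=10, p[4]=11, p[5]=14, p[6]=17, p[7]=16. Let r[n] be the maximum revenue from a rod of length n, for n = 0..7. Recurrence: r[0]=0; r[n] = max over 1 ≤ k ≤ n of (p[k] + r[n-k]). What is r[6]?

   n    0    1    2    3    4    5    6    7
r[n]    0    3    7   10   14   17   21   24

21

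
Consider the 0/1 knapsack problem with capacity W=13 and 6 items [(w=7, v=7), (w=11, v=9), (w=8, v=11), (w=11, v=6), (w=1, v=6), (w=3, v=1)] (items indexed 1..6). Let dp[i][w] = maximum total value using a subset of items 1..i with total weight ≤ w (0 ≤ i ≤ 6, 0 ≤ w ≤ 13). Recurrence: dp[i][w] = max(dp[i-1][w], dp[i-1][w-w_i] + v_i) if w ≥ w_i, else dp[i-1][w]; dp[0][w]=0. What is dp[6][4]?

7

i\w   0   1   2   3   4   5   6   7   8   9  10  11  12  13
  0   0   0   0   0   0   0   0   0   0   0   0   0   0   0
  1   0   0   0   0   0   0   0   7   7   7   7   7   7   7
  2   0   0   0   0   0   0   0   7   7   7   7   9   9   9
  3   0   0   0   0   0   0   0   7  11  11  11  11  11  11
  4   0   0   0   0   0   0   0   7  11  11  11  11  11  11
  5   0   6   6   6   6   6   6   7  13  17  17  17  17  17
  6   0   6   6   6   7   7   7   7  13  17  17  17  18  18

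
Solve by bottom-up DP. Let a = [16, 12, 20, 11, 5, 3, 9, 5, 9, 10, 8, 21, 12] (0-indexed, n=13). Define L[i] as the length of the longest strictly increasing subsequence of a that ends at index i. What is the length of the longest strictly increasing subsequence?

5

   i    0    1    2    3    4    5    6    7    8    9   10   11   12
a[i]   16   12   20   11    5    3    9    5    9   10    8   21   12
L[i]    1    1    2    1    1    1    2    2    3    4    3    5    5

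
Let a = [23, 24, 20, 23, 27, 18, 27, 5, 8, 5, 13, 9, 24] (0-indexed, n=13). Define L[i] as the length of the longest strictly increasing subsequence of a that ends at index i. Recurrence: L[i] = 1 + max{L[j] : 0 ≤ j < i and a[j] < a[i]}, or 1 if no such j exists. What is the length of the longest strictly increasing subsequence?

4

   i    0    1    2    3    4    5    6    7    8    9   10   11   12
a[i]   23   24   20   23   27   18   27    5    8    5   13    9   24
L[i]    1    2    1    2    3    1    3    1    2    1    3    3    4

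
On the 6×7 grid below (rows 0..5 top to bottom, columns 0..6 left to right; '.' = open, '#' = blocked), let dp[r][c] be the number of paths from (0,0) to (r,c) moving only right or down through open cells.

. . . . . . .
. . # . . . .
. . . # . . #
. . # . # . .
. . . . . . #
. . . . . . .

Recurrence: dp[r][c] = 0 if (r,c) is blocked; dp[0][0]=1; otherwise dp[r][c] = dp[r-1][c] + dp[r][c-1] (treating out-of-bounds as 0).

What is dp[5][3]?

16

r\c   0   1   2   3   4   5   6
  0   1   1   1   1   1   1   1
  1   1   2   0   1   2   3   4
  2   1   3   3   0   2   5   0
  3   1   4   0   0   0   5   5
  4   1   5   5   5   5  10   0
  5   1   6  11  16  21  31  31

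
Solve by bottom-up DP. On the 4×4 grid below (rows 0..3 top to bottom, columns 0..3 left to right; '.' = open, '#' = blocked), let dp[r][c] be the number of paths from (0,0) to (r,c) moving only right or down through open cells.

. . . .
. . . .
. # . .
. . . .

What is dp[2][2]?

r\c   0   1   2   3
  0   1   1   1   1
  1   1   2   3   4
  2   1   0   3   7
  3   1   1   4  11

3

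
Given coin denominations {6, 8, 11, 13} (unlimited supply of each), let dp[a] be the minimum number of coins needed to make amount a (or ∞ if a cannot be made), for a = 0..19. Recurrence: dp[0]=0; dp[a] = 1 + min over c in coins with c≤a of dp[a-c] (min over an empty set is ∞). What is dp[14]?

 a  0  1  2  3  4  5  6  7  8  9 10 11 12 13 14 15 16 17 18 19
dp  0  -  -  -  -  -  1  -  1  -  -  1  2  1  2  -  2  2  3  2
(- denotes ∞ / unreachable)

2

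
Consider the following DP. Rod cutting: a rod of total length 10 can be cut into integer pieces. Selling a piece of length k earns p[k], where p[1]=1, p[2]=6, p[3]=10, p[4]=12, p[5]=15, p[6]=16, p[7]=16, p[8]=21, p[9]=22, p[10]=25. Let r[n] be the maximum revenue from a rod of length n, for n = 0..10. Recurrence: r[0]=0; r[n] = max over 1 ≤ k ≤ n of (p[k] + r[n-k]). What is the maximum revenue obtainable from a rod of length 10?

32

   n    0    1    2    3    4    5    6    7    8    9   10
r[n]    0    1    6   10   12   16   20   22   26   30   32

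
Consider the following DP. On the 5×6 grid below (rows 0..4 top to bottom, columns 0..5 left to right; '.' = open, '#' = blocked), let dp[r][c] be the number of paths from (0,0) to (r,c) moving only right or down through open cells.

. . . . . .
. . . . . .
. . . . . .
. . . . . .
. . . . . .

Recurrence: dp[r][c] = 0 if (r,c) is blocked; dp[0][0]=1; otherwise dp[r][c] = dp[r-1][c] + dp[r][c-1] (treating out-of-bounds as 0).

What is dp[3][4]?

35

r\c   0   1   2   3   4   5
  0   1   1   1   1   1   1
  1   1   2   3   4   5   6
  2   1   3   6  10  15  21
  3   1   4  10  20  35  56
  4   1   5  15  35  70 126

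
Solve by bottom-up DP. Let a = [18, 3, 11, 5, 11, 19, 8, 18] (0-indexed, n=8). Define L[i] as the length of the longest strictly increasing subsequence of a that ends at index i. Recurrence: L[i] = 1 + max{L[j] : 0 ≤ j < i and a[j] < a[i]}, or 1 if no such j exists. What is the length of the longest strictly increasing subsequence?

   i    0    1    2    3    4    5    6    7
a[i]   18    3   11    5   11   19    8   18
L[i]    1    1    2    2    3    4    3    4

4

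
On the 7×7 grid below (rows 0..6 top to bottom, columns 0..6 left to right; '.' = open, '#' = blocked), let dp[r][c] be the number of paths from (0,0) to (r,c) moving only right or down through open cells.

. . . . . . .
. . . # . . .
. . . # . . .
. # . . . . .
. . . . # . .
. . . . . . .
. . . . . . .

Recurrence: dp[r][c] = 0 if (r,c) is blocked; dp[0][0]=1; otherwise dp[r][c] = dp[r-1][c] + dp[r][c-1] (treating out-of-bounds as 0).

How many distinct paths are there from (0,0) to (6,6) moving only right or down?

r\c   0   1   2   3   4   5   6
  0   1   1   1   1   1   1   1
  1   1   2   3   0   1   2   3
  2   1   3   6   0   1   3   6
  3   1   0   6   6   7  10  16
  4   1   1   7  13   0  10  26
  5   1   2   9  22  22  32  58
  6   1   3  12  34  56  88 146

146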